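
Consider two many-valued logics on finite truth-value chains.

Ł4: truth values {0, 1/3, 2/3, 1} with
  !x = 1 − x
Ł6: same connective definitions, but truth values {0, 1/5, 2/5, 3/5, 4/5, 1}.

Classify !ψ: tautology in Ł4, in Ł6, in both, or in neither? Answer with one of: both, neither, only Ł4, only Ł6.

neither

In Ł4: at ψ = 1/3 the value is 2/3 — not a tautology.
In Ł6: at ψ = 1/5 the value is 4/5 — not a tautology.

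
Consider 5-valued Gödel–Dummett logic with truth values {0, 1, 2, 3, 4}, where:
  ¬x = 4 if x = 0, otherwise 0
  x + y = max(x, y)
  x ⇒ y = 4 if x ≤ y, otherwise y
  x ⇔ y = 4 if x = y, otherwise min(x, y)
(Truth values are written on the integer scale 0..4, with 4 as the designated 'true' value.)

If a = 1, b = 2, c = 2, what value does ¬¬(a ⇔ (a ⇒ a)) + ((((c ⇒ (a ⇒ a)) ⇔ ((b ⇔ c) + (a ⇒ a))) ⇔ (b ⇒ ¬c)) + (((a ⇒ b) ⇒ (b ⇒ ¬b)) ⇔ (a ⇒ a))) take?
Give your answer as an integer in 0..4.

4

a ⇒ a = 1 ⇒ 1 = 4
a ⇔ (a ⇒ a) = 1 ⇔ 4 = 1
¬(a ⇔ (a ⇒ a)) = ¬1 = 0
¬¬(a ⇔ (a ⇒ a)) = ¬0 = 4
a ⇒ a = 1 ⇒ 1 = 4
c ⇒ (a ⇒ a) = 2 ⇒ 4 = 4
b ⇔ c = 2 ⇔ 2 = 4
a ⇒ a = 1 ⇒ 1 = 4
(b ⇔ c) + (a ⇒ a) = 4 + 4 = 4
(c ⇒ (a ⇒ a)) ⇔ ((b ⇔ c) + (a ⇒ a)) = 4 ⇔ 4 = 4
¬c = ¬2 = 0
b ⇒ ¬c = 2 ⇒ 0 = 0
((c ⇒ (a ⇒ a)) ⇔ ((b ⇔ c) + (a ⇒ a))) ⇔ (b ⇒ ¬c) = 4 ⇔ 0 = 0
a ⇒ b = 1 ⇒ 2 = 4
¬b = ¬2 = 0
b ⇒ ¬b = 2 ⇒ 0 = 0
(a ⇒ b) ⇒ (b ⇒ ¬b) = 4 ⇒ 0 = 0
a ⇒ a = 1 ⇒ 1 = 4
((a ⇒ b) ⇒ (b ⇒ ¬b)) ⇔ (a ⇒ a) = 0 ⇔ 4 = 0
(((c ⇒ (a ⇒ a)) ⇔ ((b ⇔ c) + (a ⇒ a))) ⇔ (b ⇒ ¬c)) + (((a ⇒ b) ⇒ (b ⇒ ¬b)) ⇔ (a ⇒ a)) = 0 + 0 = 0
¬¬(a ⇔ (a ⇒ a)) + ((((c ⇒ (a ⇒ a)) ⇔ ((b ⇔ c) + (a ⇒ a))) ⇔ (b ⇒ ¬c)) + (((a ⇒ b) ⇒ (b ⇒ ¬b)) ⇔ (a ⇒ a))) = 4 + 0 = 4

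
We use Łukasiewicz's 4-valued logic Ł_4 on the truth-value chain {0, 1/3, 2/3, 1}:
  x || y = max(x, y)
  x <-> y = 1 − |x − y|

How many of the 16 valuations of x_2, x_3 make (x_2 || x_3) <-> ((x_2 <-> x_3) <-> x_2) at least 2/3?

x_2 = 0, x_3 = 0 ↦ 1  ≥
x_2 = 0, x_3 = 1/3 ↦ 1  ≥
x_2 = 0, x_3 = 2/3 ↦ 1  ≥
x_2 = 0, x_3 = 1 ↦ 1  ≥
x_2 = 1/3, x_3 = 0 ↦ 2/3  ≥
x_2 = 1/3, x_3 = 1/3 ↦ 1  ≥
x_2 = 1/3, x_3 = 2/3 ↦ 1  ≥
x_2 = 1/3, x_3 = 1 ↦ 1  ≥
x_2 = 2/3, x_3 = 0 ↦ 1  ≥
x_2 = 2/3, x_3 = 1/3 ↦ 2/3  ≥
x_2 = 2/3, x_3 = 2/3 ↦ 1  ≥
x_2 = 2/3, x_3 = 1 ↦ 1  ≥
x_2 = 1, x_3 = 0 ↦ 0  <
x_2 = 1, x_3 = 1/3 ↦ 1/3  <
x_2 = 1, x_3 = 2/3 ↦ 2/3  ≥
x_2 = 1, x_3 = 1 ↦ 1  ≥
So 14 of the 16 assignments meet the threshold.

14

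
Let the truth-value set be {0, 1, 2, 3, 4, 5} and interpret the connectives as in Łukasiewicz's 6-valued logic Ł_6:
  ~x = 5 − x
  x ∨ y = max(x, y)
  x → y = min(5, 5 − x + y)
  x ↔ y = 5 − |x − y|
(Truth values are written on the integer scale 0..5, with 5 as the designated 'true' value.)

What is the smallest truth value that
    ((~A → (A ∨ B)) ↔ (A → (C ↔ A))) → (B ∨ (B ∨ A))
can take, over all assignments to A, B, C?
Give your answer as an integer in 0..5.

Take A = 2, B = 0, C = 0:
~A = ~2 = 3
A ∨ B = 2 ∨ 0 = 2
~A → (A ∨ B) = 3 → 2 = 4
C ↔ A = 0 ↔ 2 = 3
A → (C ↔ A) = 2 → 3 = 5
(~A → (A ∨ B)) ↔ (A → (C ↔ A)) = 4 ↔ 5 = 4
B ∨ A = 0 ∨ 2 = 2
B ∨ (B ∨ A) = 0 ∨ 2 = 2
((~A → (A ∨ B)) ↔ (A → (C ↔ A))) → (B ∨ (B ∨ A)) = 4 → 2 = 3
No assignment yields a value below 3, so this is the minimum.

3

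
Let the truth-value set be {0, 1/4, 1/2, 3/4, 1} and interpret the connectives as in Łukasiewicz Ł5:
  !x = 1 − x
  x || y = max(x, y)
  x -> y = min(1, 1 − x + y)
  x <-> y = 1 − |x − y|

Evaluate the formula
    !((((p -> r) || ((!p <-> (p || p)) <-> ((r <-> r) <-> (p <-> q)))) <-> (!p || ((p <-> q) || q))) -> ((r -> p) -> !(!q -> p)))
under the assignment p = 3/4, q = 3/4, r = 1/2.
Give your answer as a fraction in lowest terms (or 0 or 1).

3/4

p -> r = 3/4 -> 1/2 = 3/4
!p = !3/4 = 1/4
p || p = 3/4 || 3/4 = 3/4
!p <-> (p || p) = 1/4 <-> 3/4 = 1/2
r <-> r = 1/2 <-> 1/2 = 1
p <-> q = 3/4 <-> 3/4 = 1
(r <-> r) <-> (p <-> q) = 1 <-> 1 = 1
(!p <-> (p || p)) <-> ((r <-> r) <-> (p <-> q)) = 1/2 <-> 1 = 1/2
(p -> r) || ((!p <-> (p || p)) <-> ((r <-> r) <-> (p <-> q))) = 3/4 || 1/2 = 3/4
!p = !3/4 = 1/4
p <-> q = 3/4 <-> 3/4 = 1
(p <-> q) || q = 1 || 3/4 = 1
!p || ((p <-> q) || q) = 1/4 || 1 = 1
((p -> r) || ((!p <-> (p || p)) <-> ((r <-> r) <-> (p <-> q)))) <-> (!p || ((p <-> q) || q)) = 3/4 <-> 1 = 3/4
r -> p = 1/2 -> 3/4 = 1
!q = !3/4 = 1/4
!q -> p = 1/4 -> 3/4 = 1
!(!q -> p) = !1 = 0
(r -> p) -> !(!q -> p) = 1 -> 0 = 0
(((p -> r) || ((!p <-> (p || p)) <-> ((r <-> r) <-> (p <-> q)))) <-> (!p || ((p <-> q) || q))) -> ((r -> p) -> !(!q -> p)) = 3/4 -> 0 = 1/4
!((((p -> r) || ((!p <-> (p || p)) <-> ((r <-> r) <-> (p <-> q)))) <-> (!p || ((p <-> q) || q))) -> ((r -> p) -> !(!q -> p))) = !1/4 = 3/4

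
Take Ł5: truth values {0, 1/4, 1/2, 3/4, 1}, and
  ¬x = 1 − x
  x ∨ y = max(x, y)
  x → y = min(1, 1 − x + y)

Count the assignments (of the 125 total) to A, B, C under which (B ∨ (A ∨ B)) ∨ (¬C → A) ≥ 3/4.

107

value 1: 85 assignments (counts)
value 3/4: 22 assignments (counts)
value 1/2: 12 assignments
value 1/4: 5 assignments
value 0: 1 assignment
So 107 of the 125 assignments meet the threshold.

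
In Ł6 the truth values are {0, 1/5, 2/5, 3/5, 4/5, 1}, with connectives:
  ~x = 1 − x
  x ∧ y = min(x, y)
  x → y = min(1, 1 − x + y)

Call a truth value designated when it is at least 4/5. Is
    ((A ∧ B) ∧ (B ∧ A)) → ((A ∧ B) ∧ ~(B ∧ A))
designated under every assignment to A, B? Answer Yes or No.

Counterexample: take A = 4/5, B = 4/5.
A ∧ B = 4/5 ∧ 4/5 = 4/5
B ∧ A = 4/5 ∧ 4/5 = 4/5
(A ∧ B) ∧ (B ∧ A) = 4/5 ∧ 4/5 = 4/5
A ∧ B = 4/5 ∧ 4/5 = 4/5
B ∧ A = 4/5 ∧ 4/5 = 4/5
~(B ∧ A) = ~4/5 = 1/5
(A ∧ B) ∧ ~(B ∧ A) = 4/5 ∧ 1/5 = 1/5
((A ∧ B) ∧ (B ∧ A)) → ((A ∧ B) ∧ ~(B ∧ A)) = 4/5 → 1/5 = 2/5
This gives 2/5, which is below 4/5.

No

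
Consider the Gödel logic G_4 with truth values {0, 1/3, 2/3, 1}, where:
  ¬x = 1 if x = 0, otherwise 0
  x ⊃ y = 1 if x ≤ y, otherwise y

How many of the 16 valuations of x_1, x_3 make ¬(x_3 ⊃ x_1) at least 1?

3

x_1 = 0, x_3 = 0 ↦ 0  <
x_1 = 0, x_3 = 1/3 ↦ 1  ≥
x_1 = 0, x_3 = 2/3 ↦ 1  ≥
x_1 = 0, x_3 = 1 ↦ 1  ≥
x_1 = 1/3, x_3 = 0 ↦ 0  <
x_1 = 1/3, x_3 = 1/3 ↦ 0  <
x_1 = 1/3, x_3 = 2/3 ↦ 0  <
x_1 = 1/3, x_3 = 1 ↦ 0  <
x_1 = 2/3, x_3 = 0 ↦ 0  <
x_1 = 2/3, x_3 = 1/3 ↦ 0  <
x_1 = 2/3, x_3 = 2/3 ↦ 0  <
x_1 = 2/3, x_3 = 1 ↦ 0  <
x_1 = 1, x_3 = 0 ↦ 0  <
x_1 = 1, x_3 = 1/3 ↦ 0  <
x_1 = 1, x_3 = 2/3 ↦ 0  <
x_1 = 1, x_3 = 1 ↦ 0  <
So 3 of the 16 assignments meet the threshold.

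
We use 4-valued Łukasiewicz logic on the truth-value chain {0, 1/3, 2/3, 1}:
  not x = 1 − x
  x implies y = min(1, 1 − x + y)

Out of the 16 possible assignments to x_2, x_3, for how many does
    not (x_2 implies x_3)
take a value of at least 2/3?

3

x_2 = 0, x_3 = 0 ↦ 0  <
x_2 = 0, x_3 = 1/3 ↦ 0  <
x_2 = 0, x_3 = 2/3 ↦ 0  <
x_2 = 0, x_3 = 1 ↦ 0  <
x_2 = 1/3, x_3 = 0 ↦ 1/3  <
x_2 = 1/3, x_3 = 1/3 ↦ 0  <
x_2 = 1/3, x_3 = 2/3 ↦ 0  <
x_2 = 1/3, x_3 = 1 ↦ 0  <
x_2 = 2/3, x_3 = 0 ↦ 2/3  ≥
x_2 = 2/3, x_3 = 1/3 ↦ 1/3  <
x_2 = 2/3, x_3 = 2/3 ↦ 0  <
x_2 = 2/3, x_3 = 1 ↦ 0  <
x_2 = 1, x_3 = 0 ↦ 1  ≥
x_2 = 1, x_3 = 1/3 ↦ 2/3  ≥
x_2 = 1, x_3 = 2/3 ↦ 1/3  <
x_2 = 1, x_3 = 1 ↦ 0  <
So 3 of the 16 assignments meet the threshold.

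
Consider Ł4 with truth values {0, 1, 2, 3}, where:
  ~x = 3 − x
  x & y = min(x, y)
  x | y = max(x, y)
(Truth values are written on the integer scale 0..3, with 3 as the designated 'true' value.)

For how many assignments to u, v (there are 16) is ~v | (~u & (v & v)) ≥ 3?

u = 0, v = 0 ↦ 3  ≥
u = 0, v = 1 ↦ 2  <
u = 0, v = 2 ↦ 2  <
u = 0, v = 3 ↦ 3  ≥
u = 1, v = 0 ↦ 3  ≥
u = 1, v = 1 ↦ 2  <
u = 1, v = 2 ↦ 2  <
u = 1, v = 3 ↦ 2  <
u = 2, v = 0 ↦ 3  ≥
u = 2, v = 1 ↦ 2  <
u = 2, v = 2 ↦ 1  <
u = 2, v = 3 ↦ 1  <
u = 3, v = 0 ↦ 3  ≥
u = 3, v = 1 ↦ 2  <
u = 3, v = 2 ↦ 1  <
u = 3, v = 3 ↦ 0  <
So 5 of the 16 assignments meet the threshold.

5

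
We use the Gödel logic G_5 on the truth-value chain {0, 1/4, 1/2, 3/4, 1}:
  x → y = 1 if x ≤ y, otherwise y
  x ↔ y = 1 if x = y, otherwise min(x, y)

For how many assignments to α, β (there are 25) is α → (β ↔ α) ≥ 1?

15

value 1: 15 assignments (counts)
value 3/4: 1 assignment
value 1/2: 2 assignments
value 1/4: 3 assignments
value 0: 4 assignments
So 15 of the 25 assignments meet the threshold.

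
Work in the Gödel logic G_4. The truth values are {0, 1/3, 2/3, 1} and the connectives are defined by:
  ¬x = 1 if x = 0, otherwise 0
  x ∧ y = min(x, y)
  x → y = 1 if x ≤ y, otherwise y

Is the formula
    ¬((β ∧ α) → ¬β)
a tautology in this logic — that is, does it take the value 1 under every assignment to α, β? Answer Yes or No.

No

Counterexample: take α = 0, β = 0.
β ∧ α = 0 ∧ 0 = 0
¬β = ¬0 = 1
(β ∧ α) → ¬β = 0 → 1 = 1
¬((β ∧ α) → ¬β) = ¬1 = 0
This gives 0 ≠ 1.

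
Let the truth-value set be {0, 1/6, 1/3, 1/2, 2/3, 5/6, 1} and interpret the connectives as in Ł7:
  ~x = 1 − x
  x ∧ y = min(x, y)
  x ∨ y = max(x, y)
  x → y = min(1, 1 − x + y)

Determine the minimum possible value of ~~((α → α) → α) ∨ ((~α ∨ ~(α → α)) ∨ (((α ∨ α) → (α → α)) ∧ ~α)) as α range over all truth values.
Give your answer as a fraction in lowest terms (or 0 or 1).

1/2

Take α = 1/2:
α → α = 1/2 → 1/2 = 1
(α → α) → α = 1 → 1/2 = 1/2
~((α → α) → α) = ~1/2 = 1/2
~~((α → α) → α) = ~1/2 = 1/2
~α = ~1/2 = 1/2
α → α = 1/2 → 1/2 = 1
~(α → α) = ~1 = 0
~α ∨ ~(α → α) = 1/2 ∨ 0 = 1/2
α ∨ α = 1/2 ∨ 1/2 = 1/2
α → α = 1/2 → 1/2 = 1
(α ∨ α) → (α → α) = 1/2 → 1 = 1
~α = ~1/2 = 1/2
((α ∨ α) → (α → α)) ∧ ~α = 1 ∧ 1/2 = 1/2
(~α ∨ ~(α → α)) ∨ (((α ∨ α) → (α → α)) ∧ ~α) = 1/2 ∨ 1/2 = 1/2
~~((α → α) → α) ∨ ((~α ∨ ~(α → α)) ∨ (((α ∨ α) → (α → α)) ∧ ~α)) = 1/2 ∨ 1/2 = 1/2
No assignment yields a value below 1/2, so this is the minimum.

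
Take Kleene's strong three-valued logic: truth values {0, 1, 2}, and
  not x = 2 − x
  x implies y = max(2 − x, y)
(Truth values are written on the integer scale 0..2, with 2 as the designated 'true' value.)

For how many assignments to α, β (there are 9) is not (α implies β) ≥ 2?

1

α = 0, β = 0 ↦ 0  <
α = 0, β = 1 ↦ 0  <
α = 0, β = 2 ↦ 0  <
α = 1, β = 0 ↦ 1  <
α = 1, β = 1 ↦ 1  <
α = 1, β = 2 ↦ 0  <
α = 2, β = 0 ↦ 2  ≥
α = 2, β = 1 ↦ 1  <
α = 2, β = 2 ↦ 0  <
So 1 of the 9 assignments meets the threshold.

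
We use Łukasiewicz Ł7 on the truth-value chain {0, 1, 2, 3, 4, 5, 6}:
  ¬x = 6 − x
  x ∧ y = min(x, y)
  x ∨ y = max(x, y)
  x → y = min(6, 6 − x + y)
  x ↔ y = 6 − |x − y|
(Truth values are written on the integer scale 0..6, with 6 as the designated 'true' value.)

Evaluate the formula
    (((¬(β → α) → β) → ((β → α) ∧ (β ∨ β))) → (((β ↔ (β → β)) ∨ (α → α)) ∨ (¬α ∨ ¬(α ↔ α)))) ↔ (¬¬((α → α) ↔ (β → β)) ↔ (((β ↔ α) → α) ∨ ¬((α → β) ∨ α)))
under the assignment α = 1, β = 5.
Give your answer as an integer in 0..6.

β → α = 5 → 1 = 2
¬(β → α) = ¬2 = 4
¬(β → α) → β = 4 → 5 = 6
β → α = 5 → 1 = 2
β ∨ β = 5 ∨ 5 = 5
(β → α) ∧ (β ∨ β) = 2 ∧ 5 = 2
(¬(β → α) → β) → ((β → α) ∧ (β ∨ β)) = 6 → 2 = 2
β → β = 5 → 5 = 6
β ↔ (β → β) = 5 ↔ 6 = 5
α → α = 1 → 1 = 6
(β ↔ (β → β)) ∨ (α → α) = 5 ∨ 6 = 6
¬α = ¬1 = 5
α ↔ α = 1 ↔ 1 = 6
¬(α ↔ α) = ¬6 = 0
¬α ∨ ¬(α ↔ α) = 5 ∨ 0 = 5
((β ↔ (β → β)) ∨ (α → α)) ∨ (¬α ∨ ¬(α ↔ α)) = 6 ∨ 5 = 6
((¬(β → α) → β) → ((β → α) ∧ (β ∨ β))) → (((β ↔ (β → β)) ∨ (α → α)) ∨ (¬α ∨ ¬(α ↔ α))) = 2 → 6 = 6
α → α = 1 → 1 = 6
β → β = 5 → 5 = 6
(α → α) ↔ (β → β) = 6 ↔ 6 = 6
¬((α → α) ↔ (β → β)) = ¬6 = 0
¬¬((α → α) ↔ (β → β)) = ¬0 = 6
β ↔ α = 5 ↔ 1 = 2
(β ↔ α) → α = 2 → 1 = 5
α → β = 1 → 5 = 6
(α → β) ∨ α = 6 ∨ 1 = 6
¬((α → β) ∨ α) = ¬6 = 0
((β ↔ α) → α) ∨ ¬((α → β) ∨ α) = 5 ∨ 0 = 5
¬¬((α → α) ↔ (β → β)) ↔ (((β ↔ α) → α) ∨ ¬((α → β) ∨ α)) = 6 ↔ 5 = 5
(((¬(β → α) → β) → ((β → α) ∧ (β ∨ β))) → (((β ↔ (β → β)) ∨ (α → α)) ∨ (¬α ∨ ¬(α ↔ α)))) ↔ (¬¬((α → α) ↔ (β → β)) ↔ (((β ↔ α) → α) ∨ ¬((α → β) ∨ α))) = 6 ↔ 5 = 5

5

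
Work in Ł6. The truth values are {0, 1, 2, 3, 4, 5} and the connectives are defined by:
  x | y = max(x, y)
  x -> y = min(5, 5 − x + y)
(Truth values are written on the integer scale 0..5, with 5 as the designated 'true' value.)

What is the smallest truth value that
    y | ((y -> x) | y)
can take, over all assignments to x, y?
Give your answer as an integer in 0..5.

3

Take x = 0, y = 2:
y -> x = 2 -> 0 = 3
(y -> x) | y = 3 | 2 = 3
y | ((y -> x) | y) = 2 | 3 = 3
No assignment yields a value below 3, so this is the minimum.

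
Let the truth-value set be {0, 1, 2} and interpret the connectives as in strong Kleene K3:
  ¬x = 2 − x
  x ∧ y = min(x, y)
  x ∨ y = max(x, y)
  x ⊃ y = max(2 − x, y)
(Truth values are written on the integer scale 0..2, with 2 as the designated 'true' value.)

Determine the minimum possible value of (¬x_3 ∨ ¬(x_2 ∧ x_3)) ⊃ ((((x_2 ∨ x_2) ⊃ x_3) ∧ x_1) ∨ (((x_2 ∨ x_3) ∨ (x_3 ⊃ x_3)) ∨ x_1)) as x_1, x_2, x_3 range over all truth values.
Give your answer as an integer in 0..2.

1

Take x_1 = 0, x_2 = 0, x_3 = 1:
¬x_3 = ¬1 = 1
x_2 ∧ x_3 = 0 ∧ 1 = 0
¬(x_2 ∧ x_3) = ¬0 = 2
¬x_3 ∨ ¬(x_2 ∧ x_3) = 1 ∨ 2 = 2
x_2 ∨ x_2 = 0 ∨ 0 = 0
(x_2 ∨ x_2) ⊃ x_3 = 0 ⊃ 1 = 2
((x_2 ∨ x_2) ⊃ x_3) ∧ x_1 = 2 ∧ 0 = 0
x_2 ∨ x_3 = 0 ∨ 1 = 1
x_3 ⊃ x_3 = 1 ⊃ 1 = 1
(x_2 ∨ x_3) ∨ (x_3 ⊃ x_3) = 1 ∨ 1 = 1
((x_2 ∨ x_3) ∨ (x_3 ⊃ x_3)) ∨ x_1 = 1 ∨ 0 = 1
(((x_2 ∨ x_2) ⊃ x_3) ∧ x_1) ∨ (((x_2 ∨ x_3) ∨ (x_3 ⊃ x_3)) ∨ x_1) = 0 ∨ 1 = 1
(¬x_3 ∨ ¬(x_2 ∧ x_3)) ⊃ ((((x_2 ∨ x_2) ⊃ x_3) ∧ x_1) ∨ (((x_2 ∨ x_3) ∨ (x_3 ⊃ x_3)) ∨ x_1)) = 2 ⊃ 1 = 1
No assignment yields a value below 1, so this is the minimum.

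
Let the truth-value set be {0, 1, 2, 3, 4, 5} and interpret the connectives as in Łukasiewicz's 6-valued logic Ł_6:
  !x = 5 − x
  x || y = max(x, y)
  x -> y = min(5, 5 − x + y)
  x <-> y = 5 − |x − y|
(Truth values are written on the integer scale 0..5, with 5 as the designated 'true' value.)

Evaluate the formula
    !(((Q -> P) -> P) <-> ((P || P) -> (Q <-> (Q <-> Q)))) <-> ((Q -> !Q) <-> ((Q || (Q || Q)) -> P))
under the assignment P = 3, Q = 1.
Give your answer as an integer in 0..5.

Q -> P = 1 -> 3 = 5
(Q -> P) -> P = 5 -> 3 = 3
P || P = 3 || 3 = 3
Q <-> Q = 1 <-> 1 = 5
Q <-> (Q <-> Q) = 1 <-> 5 = 1
(P || P) -> (Q <-> (Q <-> Q)) = 3 -> 1 = 3
((Q -> P) -> P) <-> ((P || P) -> (Q <-> (Q <-> Q))) = 3 <-> 3 = 5
!(((Q -> P) -> P) <-> ((P || P) -> (Q <-> (Q <-> Q)))) = !5 = 0
!Q = !1 = 4
Q -> !Q = 1 -> 4 = 5
Q || Q = 1 || 1 = 1
Q || (Q || Q) = 1 || 1 = 1
(Q || (Q || Q)) -> P = 1 -> 3 = 5
(Q -> !Q) <-> ((Q || (Q || Q)) -> P) = 5 <-> 5 = 5
!(((Q -> P) -> P) <-> ((P || P) -> (Q <-> (Q <-> Q)))) <-> ((Q -> !Q) <-> ((Q || (Q || Q)) -> P)) = 0 <-> 5 = 0

0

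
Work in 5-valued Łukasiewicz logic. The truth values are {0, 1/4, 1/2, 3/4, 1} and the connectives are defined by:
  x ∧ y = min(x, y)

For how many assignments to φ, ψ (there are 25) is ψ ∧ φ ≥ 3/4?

4

value 1: 1 assignment (counts)
value 3/4: 3 assignments (counts)
value 1/2: 5 assignments
value 1/4: 7 assignments
value 0: 9 assignments
So 4 of the 25 assignments meet the threshold.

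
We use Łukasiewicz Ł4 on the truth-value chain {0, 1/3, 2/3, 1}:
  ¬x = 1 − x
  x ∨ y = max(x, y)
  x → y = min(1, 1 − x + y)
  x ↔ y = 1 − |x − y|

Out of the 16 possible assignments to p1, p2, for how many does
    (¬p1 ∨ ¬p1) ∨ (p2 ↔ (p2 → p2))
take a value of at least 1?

p1 = 0, p2 = 0 ↦ 1  ≥
p1 = 0, p2 = 1/3 ↦ 1  ≥
p1 = 0, p2 = 2/3 ↦ 1  ≥
p1 = 0, p2 = 1 ↦ 1  ≥
p1 = 1/3, p2 = 0 ↦ 2/3  <
p1 = 1/3, p2 = 1/3 ↦ 2/3  <
p1 = 1/3, p2 = 2/3 ↦ 2/3  <
p1 = 1/3, p2 = 1 ↦ 1  ≥
p1 = 2/3, p2 = 0 ↦ 1/3  <
p1 = 2/3, p2 = 1/3 ↦ 1/3  <
p1 = 2/3, p2 = 2/3 ↦ 2/3  <
p1 = 2/3, p2 = 1 ↦ 1  ≥
p1 = 1, p2 = 0 ↦ 0  <
p1 = 1, p2 = 1/3 ↦ 1/3  <
p1 = 1, p2 = 2/3 ↦ 2/3  <
p1 = 1, p2 = 1 ↦ 1  ≥
So 7 of the 16 assignments meet the threshold.

7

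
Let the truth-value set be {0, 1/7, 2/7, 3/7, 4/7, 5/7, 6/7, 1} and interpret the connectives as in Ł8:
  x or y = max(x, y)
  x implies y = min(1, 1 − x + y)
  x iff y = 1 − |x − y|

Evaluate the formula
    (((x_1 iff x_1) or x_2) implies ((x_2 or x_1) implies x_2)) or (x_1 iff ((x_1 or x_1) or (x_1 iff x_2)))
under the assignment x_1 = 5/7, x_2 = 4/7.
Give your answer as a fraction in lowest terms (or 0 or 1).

x_1 iff x_1 = 5/7 iff 5/7 = 1
(x_1 iff x_1) or x_2 = 1 or 4/7 = 1
x_2 or x_1 = 4/7 or 5/7 = 5/7
(x_2 or x_1) implies x_2 = 5/7 implies 4/7 = 6/7
((x_1 iff x_1) or x_2) implies ((x_2 or x_1) implies x_2) = 1 implies 6/7 = 6/7
x_1 or x_1 = 5/7 or 5/7 = 5/7
x_1 iff x_2 = 5/7 iff 4/7 = 6/7
(x_1 or x_1) or (x_1 iff x_2) = 5/7 or 6/7 = 6/7
x_1 iff ((x_1 or x_1) or (x_1 iff x_2)) = 5/7 iff 6/7 = 6/7
(((x_1 iff x_1) or x_2) implies ((x_2 or x_1) implies x_2)) or (x_1 iff ((x_1 or x_1) or (x_1 iff x_2))) = 6/7 or 6/7 = 6/7

6/7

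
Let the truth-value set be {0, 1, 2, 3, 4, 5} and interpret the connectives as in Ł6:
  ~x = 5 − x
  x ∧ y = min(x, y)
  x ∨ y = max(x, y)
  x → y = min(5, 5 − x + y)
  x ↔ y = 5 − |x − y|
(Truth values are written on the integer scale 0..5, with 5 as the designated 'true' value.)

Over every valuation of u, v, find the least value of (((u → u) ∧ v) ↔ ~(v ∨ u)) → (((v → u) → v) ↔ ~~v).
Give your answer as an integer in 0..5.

Take u = 0, v = 2:
u → u = 0 → 0 = 5
(u → u) ∧ v = 5 ∧ 2 = 2
v ∨ u = 2 ∨ 0 = 2
~(v ∨ u) = ~2 = 3
((u → u) ∧ v) ↔ ~(v ∨ u) = 2 ↔ 3 = 4
v → u = 2 → 0 = 3
(v → u) → v = 3 → 2 = 4
~v = ~2 = 3
~~v = ~3 = 2
((v → u) → v) ↔ ~~v = 4 ↔ 2 = 3
(((u → u) ∧ v) ↔ ~(v ∨ u)) → (((v → u) → v) ↔ ~~v) = 4 → 3 = 4
No assignment yields a value below 4, so this is the minimum.

4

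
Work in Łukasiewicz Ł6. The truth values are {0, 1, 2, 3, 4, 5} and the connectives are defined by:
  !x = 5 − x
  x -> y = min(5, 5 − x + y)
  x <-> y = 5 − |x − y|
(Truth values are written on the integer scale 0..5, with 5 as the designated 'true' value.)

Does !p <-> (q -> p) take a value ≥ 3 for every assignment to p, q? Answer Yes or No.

Counterexample: take p = 0, q = 3.
!p = !0 = 5
q -> p = 3 -> 0 = 2
!p <-> (q -> p) = 5 <-> 2 = 2
This gives 2, which is below 3.

No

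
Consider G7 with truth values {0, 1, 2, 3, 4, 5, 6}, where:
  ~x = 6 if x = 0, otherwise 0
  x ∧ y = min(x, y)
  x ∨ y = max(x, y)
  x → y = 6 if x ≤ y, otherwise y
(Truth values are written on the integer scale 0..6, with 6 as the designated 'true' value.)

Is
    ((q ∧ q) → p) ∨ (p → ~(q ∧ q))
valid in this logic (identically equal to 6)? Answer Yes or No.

No

Counterexample: take p = 1, q = 2.
q ∧ q = 2 ∧ 2 = 2
(q ∧ q) → p = 2 → 1 = 1
q ∧ q = 2 ∧ 2 = 2
~(q ∧ q) = ~2 = 0
p → ~(q ∧ q) = 1 → 0 = 0
((q ∧ q) → p) ∨ (p → ~(q ∧ q)) = 1 ∨ 0 = 1
This gives 1 ≠ 6.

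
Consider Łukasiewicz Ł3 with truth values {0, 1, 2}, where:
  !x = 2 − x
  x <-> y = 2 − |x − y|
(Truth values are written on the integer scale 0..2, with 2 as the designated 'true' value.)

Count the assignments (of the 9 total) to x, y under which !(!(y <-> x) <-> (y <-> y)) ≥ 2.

3

x = 0, y = 0 ↦ 2  ≥
x = 0, y = 1 ↦ 1  <
x = 0, y = 2 ↦ 0  <
x = 1, y = 0 ↦ 1  <
x = 1, y = 1 ↦ 2  ≥
x = 1, y = 2 ↦ 1  <
x = 2, y = 0 ↦ 0  <
x = 2, y = 1 ↦ 1  <
x = 2, y = 2 ↦ 2  ≥
So 3 of the 9 assignments meet the threshold.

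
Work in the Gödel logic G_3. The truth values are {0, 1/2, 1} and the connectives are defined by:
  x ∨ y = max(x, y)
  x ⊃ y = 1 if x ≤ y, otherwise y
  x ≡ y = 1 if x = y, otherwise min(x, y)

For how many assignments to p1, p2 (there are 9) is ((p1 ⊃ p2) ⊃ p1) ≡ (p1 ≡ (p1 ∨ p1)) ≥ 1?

4

p1 = 0, p2 = 0 ↦ 0  <
p1 = 0, p2 = 1/2 ↦ 0  <
p1 = 0, p2 = 1 ↦ 0  <
p1 = 1/2, p2 = 0 ↦ 1  ≥
p1 = 1/2, p2 = 1/2 ↦ 1/2  <
p1 = 1/2, p2 = 1 ↦ 1/2  <
p1 = 1, p2 = 0 ↦ 1  ≥
p1 = 1, p2 = 1/2 ↦ 1  ≥
p1 = 1, p2 = 1 ↦ 1  ≥
So 4 of the 9 assignments meet the threshold.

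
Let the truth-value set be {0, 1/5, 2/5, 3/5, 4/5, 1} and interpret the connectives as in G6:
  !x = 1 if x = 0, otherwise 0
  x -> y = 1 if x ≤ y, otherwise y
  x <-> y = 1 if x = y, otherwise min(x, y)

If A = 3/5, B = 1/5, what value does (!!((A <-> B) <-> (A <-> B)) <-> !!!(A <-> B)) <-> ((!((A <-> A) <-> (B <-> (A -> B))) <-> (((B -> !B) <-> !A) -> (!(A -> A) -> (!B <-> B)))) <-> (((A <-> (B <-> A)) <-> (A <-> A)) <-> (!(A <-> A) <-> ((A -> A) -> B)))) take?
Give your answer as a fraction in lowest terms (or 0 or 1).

A <-> B = 3/5 <-> 1/5 = 1/5
A <-> B = 3/5 <-> 1/5 = 1/5
(A <-> B) <-> (A <-> B) = 1/5 <-> 1/5 = 1
!((A <-> B) <-> (A <-> B)) = !1 = 0
!!((A <-> B) <-> (A <-> B)) = !0 = 1
A <-> B = 3/5 <-> 1/5 = 1/5
!(A <-> B) = !1/5 = 0
!!(A <-> B) = !0 = 1
!!!(A <-> B) = !1 = 0
!!((A <-> B) <-> (A <-> B)) <-> !!!(A <-> B) = 1 <-> 0 = 0
A <-> A = 3/5 <-> 3/5 = 1
A -> B = 3/5 -> 1/5 = 1/5
B <-> (A -> B) = 1/5 <-> 1/5 = 1
(A <-> A) <-> (B <-> (A -> B)) = 1 <-> 1 = 1
!((A <-> A) <-> (B <-> (A -> B))) = !1 = 0
!B = !1/5 = 0
B -> !B = 1/5 -> 0 = 0
!A = !3/5 = 0
(B -> !B) <-> !A = 0 <-> 0 = 1
A -> A = 3/5 -> 3/5 = 1
!(A -> A) = !1 = 0
!B = !1/5 = 0
!B <-> B = 0 <-> 1/5 = 0
!(A -> A) -> (!B <-> B) = 0 -> 0 = 1
((B -> !B) <-> !A) -> (!(A -> A) -> (!B <-> B)) = 1 -> 1 = 1
!((A <-> A) <-> (B <-> (A -> B))) <-> (((B -> !B) <-> !A) -> (!(A -> A) -> (!B <-> B))) = 0 <-> 1 = 0
B <-> A = 1/5 <-> 3/5 = 1/5
A <-> (B <-> A) = 3/5 <-> 1/5 = 1/5
A <-> A = 3/5 <-> 3/5 = 1
(A <-> (B <-> A)) <-> (A <-> A) = 1/5 <-> 1 = 1/5
A <-> A = 3/5 <-> 3/5 = 1
!(A <-> A) = !1 = 0
A -> A = 3/5 -> 3/5 = 1
(A -> A) -> B = 1 -> 1/5 = 1/5
!(A <-> A) <-> ((A -> A) -> B) = 0 <-> 1/5 = 0
((A <-> (B <-> A)) <-> (A <-> A)) <-> (!(A <-> A) <-> ((A -> A) -> B)) = 1/5 <-> 0 = 0
(!((A <-> A) <-> (B <-> (A -> B))) <-> (((B -> !B) <-> !A) -> (!(A -> A) -> (!B <-> B)))) <-> (((A <-> (B <-> A)) <-> (A <-> A)) <-> (!(A <-> A) <-> ((A -> A) -> B))) = 0 <-> 0 = 1
(!!((A <-> B) <-> (A <-> B)) <-> !!!(A <-> B)) <-> ((!((A <-> A) <-> (B <-> (A -> B))) <-> (((B -> !B) <-> !A) -> (!(A -> A) -> (!B <-> B)))) <-> (((A <-> (B <-> A)) <-> (A <-> A)) <-> (!(A <-> A) <-> ((A -> A) -> B)))) = 0 <-> 1 = 0

0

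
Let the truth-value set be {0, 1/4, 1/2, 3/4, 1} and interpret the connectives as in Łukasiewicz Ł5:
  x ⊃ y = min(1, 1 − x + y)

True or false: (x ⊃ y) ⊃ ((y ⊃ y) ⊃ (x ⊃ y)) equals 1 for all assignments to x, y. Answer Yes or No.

Yes

At x = 3/4, y = 1, for instance:
x ⊃ y = 3/4 ⊃ 1 = 1
y ⊃ y = 1 ⊃ 1 = 1
x ⊃ y = 3/4 ⊃ 1 = 1
(y ⊃ y) ⊃ (x ⊃ y) = 1 ⊃ 1 = 1
(x ⊃ y) ⊃ ((y ⊃ y) ⊃ (x ⊃ y)) = 1 ⊃ 1 = 1
and checking the remaining 24 assignments likewise gives ≥ 1 in every case.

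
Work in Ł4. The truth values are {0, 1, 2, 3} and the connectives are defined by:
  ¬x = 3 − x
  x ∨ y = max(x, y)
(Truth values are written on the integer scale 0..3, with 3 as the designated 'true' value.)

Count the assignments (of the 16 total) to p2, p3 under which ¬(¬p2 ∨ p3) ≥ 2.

p2 = 0, p3 = 0 ↦ 0  <
p2 = 0, p3 = 1 ↦ 0  <
p2 = 0, p3 = 2 ↦ 0  <
p2 = 0, p3 = 3 ↦ 0  <
p2 = 1, p3 = 0 ↦ 1  <
p2 = 1, p3 = 1 ↦ 1  <
p2 = 1, p3 = 2 ↦ 1  <
p2 = 1, p3 = 3 ↦ 0  <
p2 = 2, p3 = 0 ↦ 2  ≥
p2 = 2, p3 = 1 ↦ 2  ≥
p2 = 2, p3 = 2 ↦ 1  <
p2 = 2, p3 = 3 ↦ 0  <
p2 = 3, p3 = 0 ↦ 3  ≥
p2 = 3, p3 = 1 ↦ 2  ≥
p2 = 3, p3 = 2 ↦ 1  <
p2 = 3, p3 = 3 ↦ 0  <
So 4 of the 16 assignments meet the threshold.

4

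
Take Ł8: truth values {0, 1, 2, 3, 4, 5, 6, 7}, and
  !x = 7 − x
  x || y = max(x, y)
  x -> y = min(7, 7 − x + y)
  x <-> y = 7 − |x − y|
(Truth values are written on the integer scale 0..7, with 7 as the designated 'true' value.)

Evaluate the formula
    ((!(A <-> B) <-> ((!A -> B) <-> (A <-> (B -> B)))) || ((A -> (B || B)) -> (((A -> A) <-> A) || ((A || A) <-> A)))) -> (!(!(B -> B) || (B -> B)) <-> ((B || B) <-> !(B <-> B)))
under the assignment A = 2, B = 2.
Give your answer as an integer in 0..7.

2

A <-> B = 2 <-> 2 = 7
!(A <-> B) = !7 = 0
!A = !2 = 5
!A -> B = 5 -> 2 = 4
B -> B = 2 -> 2 = 7
A <-> (B -> B) = 2 <-> 7 = 2
(!A -> B) <-> (A <-> (B -> B)) = 4 <-> 2 = 5
!(A <-> B) <-> ((!A -> B) <-> (A <-> (B -> B))) = 0 <-> 5 = 2
B || B = 2 || 2 = 2
A -> (B || B) = 2 -> 2 = 7
A -> A = 2 -> 2 = 7
(A -> A) <-> A = 7 <-> 2 = 2
A || A = 2 || 2 = 2
(A || A) <-> A = 2 <-> 2 = 7
((A -> A) <-> A) || ((A || A) <-> A) = 2 || 7 = 7
(A -> (B || B)) -> (((A -> A) <-> A) || ((A || A) <-> A)) = 7 -> 7 = 7
(!(A <-> B) <-> ((!A -> B) <-> (A <-> (B -> B)))) || ((A -> (B || B)) -> (((A -> A) <-> A) || ((A || A) <-> A))) = 2 || 7 = 7
B -> B = 2 -> 2 = 7
!(B -> B) = !7 = 0
B -> B = 2 -> 2 = 7
!(B -> B) || (B -> B) = 0 || 7 = 7
!(!(B -> B) || (B -> B)) = !7 = 0
B || B = 2 || 2 = 2
B <-> B = 2 <-> 2 = 7
!(B <-> B) = !7 = 0
(B || B) <-> !(B <-> B) = 2 <-> 0 = 5
!(!(B -> B) || (B -> B)) <-> ((B || B) <-> !(B <-> B)) = 0 <-> 5 = 2
((!(A <-> B) <-> ((!A -> B) <-> (A <-> (B -> B)))) || ((A -> (B || B)) -> (((A -> A) <-> A) || ((A || A) <-> A)))) -> (!(!(B -> B) || (B -> B)) <-> ((B || B) <-> !(B <-> B))) = 7 -> 2 = 2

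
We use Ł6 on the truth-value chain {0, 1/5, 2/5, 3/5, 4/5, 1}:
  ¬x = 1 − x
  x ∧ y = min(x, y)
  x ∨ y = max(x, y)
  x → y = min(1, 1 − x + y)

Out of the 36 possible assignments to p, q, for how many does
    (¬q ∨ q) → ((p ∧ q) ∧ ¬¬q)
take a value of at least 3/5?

value 1: 6 assignments (counts)
value 4/5: 7 assignments (counts)
value 3/5: 4 assignments (counts)
value 2/5: 9 assignments
value 1/5: 3 assignments
value 0: 7 assignments
So 17 of the 36 assignments meet the threshold.

17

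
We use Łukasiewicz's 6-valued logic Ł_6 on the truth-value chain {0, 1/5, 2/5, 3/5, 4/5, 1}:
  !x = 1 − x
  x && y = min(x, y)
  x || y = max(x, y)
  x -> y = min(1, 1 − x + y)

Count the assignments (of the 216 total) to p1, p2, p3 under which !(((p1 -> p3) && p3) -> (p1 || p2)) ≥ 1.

value 1: 1 assignment (counts)
value 4/5: 4 assignments
value 3/5: 9 assignments
value 2/5: 16 assignments
value 1/5: 25 assignments
value 0: 161 assignments
So 1 of the 216 assignments meets the threshold.

1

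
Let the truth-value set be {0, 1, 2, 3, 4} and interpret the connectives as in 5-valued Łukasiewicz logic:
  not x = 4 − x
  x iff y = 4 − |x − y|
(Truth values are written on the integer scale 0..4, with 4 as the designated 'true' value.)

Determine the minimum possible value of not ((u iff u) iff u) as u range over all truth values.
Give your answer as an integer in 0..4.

0

Take u = 4:
u iff u = 4 iff 4 = 4
(u iff u) iff u = 4 iff 4 = 4
not ((u iff u) iff u) = not 4 = 0
No assignment yields a value below 0, so this is the minimum.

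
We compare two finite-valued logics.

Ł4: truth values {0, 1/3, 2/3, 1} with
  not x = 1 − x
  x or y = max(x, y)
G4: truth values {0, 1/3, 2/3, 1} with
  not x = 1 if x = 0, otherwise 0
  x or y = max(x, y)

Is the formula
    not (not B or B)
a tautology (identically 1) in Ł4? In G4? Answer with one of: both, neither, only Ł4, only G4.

In Ł4: at B = 0 the value is 0 — not a tautology.
In G4: at B = 0 the value is 0 — not a tautology.

neither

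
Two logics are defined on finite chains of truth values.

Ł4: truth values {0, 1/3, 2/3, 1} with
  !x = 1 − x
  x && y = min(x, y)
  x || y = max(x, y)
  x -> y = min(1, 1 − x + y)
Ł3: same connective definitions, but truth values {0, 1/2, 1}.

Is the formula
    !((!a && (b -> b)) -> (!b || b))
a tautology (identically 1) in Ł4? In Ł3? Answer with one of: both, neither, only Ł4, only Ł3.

neither

In Ł4: at a = 0, b = 0 the value is 0 — not a tautology.
In Ł3: at a = 0, b = 0 the value is 0 — not a tautology.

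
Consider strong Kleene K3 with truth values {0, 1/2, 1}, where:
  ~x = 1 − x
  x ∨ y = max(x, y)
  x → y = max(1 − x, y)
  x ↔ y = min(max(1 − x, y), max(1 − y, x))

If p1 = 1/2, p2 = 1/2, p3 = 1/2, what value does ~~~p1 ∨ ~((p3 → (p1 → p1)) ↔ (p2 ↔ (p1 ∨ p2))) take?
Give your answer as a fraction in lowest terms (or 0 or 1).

~p1 = ~1/2 = 1/2
~~p1 = ~1/2 = 1/2
~~~p1 = ~1/2 = 1/2
p1 → p1 = 1/2 → 1/2 = 1/2
p3 → (p1 → p1) = 1/2 → 1/2 = 1/2
p1 ∨ p2 = 1/2 ∨ 1/2 = 1/2
p2 ↔ (p1 ∨ p2) = 1/2 ↔ 1/2 = 1/2
(p3 → (p1 → p1)) ↔ (p2 ↔ (p1 ∨ p2)) = 1/2 ↔ 1/2 = 1/2
~((p3 → (p1 → p1)) ↔ (p2 ↔ (p1 ∨ p2))) = ~1/2 = 1/2
~~~p1 ∨ ~((p3 → (p1 → p1)) ↔ (p2 ↔ (p1 ∨ p2))) = 1/2 ∨ 1/2 = 1/2

1/2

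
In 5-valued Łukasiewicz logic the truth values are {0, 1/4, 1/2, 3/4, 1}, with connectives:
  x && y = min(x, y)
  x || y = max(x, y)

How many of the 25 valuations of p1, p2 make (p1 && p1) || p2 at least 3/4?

value 1: 9 assignments (counts)
value 3/4: 7 assignments (counts)
value 1/2: 5 assignments
value 1/4: 3 assignments
value 0: 1 assignment
So 16 of the 25 assignments meet the threshold.

16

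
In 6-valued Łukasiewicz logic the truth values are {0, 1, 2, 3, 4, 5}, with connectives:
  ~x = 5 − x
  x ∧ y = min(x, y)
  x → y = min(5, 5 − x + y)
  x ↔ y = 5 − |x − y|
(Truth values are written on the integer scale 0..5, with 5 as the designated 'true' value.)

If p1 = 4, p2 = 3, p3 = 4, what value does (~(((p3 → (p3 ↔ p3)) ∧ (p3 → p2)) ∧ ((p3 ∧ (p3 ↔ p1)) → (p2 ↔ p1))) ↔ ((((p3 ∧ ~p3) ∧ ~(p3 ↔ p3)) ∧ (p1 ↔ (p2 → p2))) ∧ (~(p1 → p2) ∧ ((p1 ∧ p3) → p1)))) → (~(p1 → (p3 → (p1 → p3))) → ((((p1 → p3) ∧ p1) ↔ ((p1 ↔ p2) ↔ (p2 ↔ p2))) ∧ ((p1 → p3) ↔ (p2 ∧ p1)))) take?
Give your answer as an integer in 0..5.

p3 ↔ p3 = 4 ↔ 4 = 5
p3 → (p3 ↔ p3) = 4 → 5 = 5
p3 → p2 = 4 → 3 = 4
(p3 → (p3 ↔ p3)) ∧ (p3 → p2) = 5 ∧ 4 = 4
p3 ↔ p1 = 4 ↔ 4 = 5
p3 ∧ (p3 ↔ p1) = 4 ∧ 5 = 4
p2 ↔ p1 = 3 ↔ 4 = 4
(p3 ∧ (p3 ↔ p1)) → (p2 ↔ p1) = 4 → 4 = 5
((p3 → (p3 ↔ p3)) ∧ (p3 → p2)) ∧ ((p3 ∧ (p3 ↔ p1)) → (p2 ↔ p1)) = 4 ∧ 5 = 4
~(((p3 → (p3 ↔ p3)) ∧ (p3 → p2)) ∧ ((p3 ∧ (p3 ↔ p1)) → (p2 ↔ p1))) = ~4 = 1
~p3 = ~4 = 1
p3 ∧ ~p3 = 4 ∧ 1 = 1
p3 ↔ p3 = 4 ↔ 4 = 5
~(p3 ↔ p3) = ~5 = 0
(p3 ∧ ~p3) ∧ ~(p3 ↔ p3) = 1 ∧ 0 = 0
p2 → p2 = 3 → 3 = 5
p1 ↔ (p2 → p2) = 4 ↔ 5 = 4
((p3 ∧ ~p3) ∧ ~(p3 ↔ p3)) ∧ (p1 ↔ (p2 → p2)) = 0 ∧ 4 = 0
p1 → p2 = 4 → 3 = 4
~(p1 → p2) = ~4 = 1
p1 ∧ p3 = 4 ∧ 4 = 4
(p1 ∧ p3) → p1 = 4 → 4 = 5
~(p1 → p2) ∧ ((p1 ∧ p3) → p1) = 1 ∧ 5 = 1
(((p3 ∧ ~p3) ∧ ~(p3 ↔ p3)) ∧ (p1 ↔ (p2 → p2))) ∧ (~(p1 → p2) ∧ ((p1 ∧ p3) → p1)) = 0 ∧ 1 = 0
~(((p3 → (p3 ↔ p3)) ∧ (p3 → p2)) ∧ ((p3 ∧ (p3 ↔ p1)) → (p2 ↔ p1))) ↔ ((((p3 ∧ ~p3) ∧ ~(p3 ↔ p3)) ∧ (p1 ↔ (p2 → p2))) ∧ (~(p1 → p2) ∧ ((p1 ∧ p3) → p1))) = 1 ↔ 0 = 4
p1 → p3 = 4 → 4 = 5
p3 → (p1 → p3) = 4 → 5 = 5
p1 → (p3 → (p1 → p3)) = 4 → 5 = 5
~(p1 → (p3 → (p1 → p3))) = ~5 = 0
p1 → p3 = 4 → 4 = 5
(p1 → p3) ∧ p1 = 5 ∧ 4 = 4
p1 ↔ p2 = 4 ↔ 3 = 4
p2 ↔ p2 = 3 ↔ 3 = 5
(p1 ↔ p2) ↔ (p2 ↔ p2) = 4 ↔ 5 = 4
((p1 → p3) ∧ p1) ↔ ((p1 ↔ p2) ↔ (p2 ↔ p2)) = 4 ↔ 4 = 5
p1 → p3 = 4 → 4 = 5
p2 ∧ p1 = 3 ∧ 4 = 3
(p1 → p3) ↔ (p2 ∧ p1) = 5 ↔ 3 = 3
(((p1 → p3) ∧ p1) ↔ ((p1 ↔ p2) ↔ (p2 ↔ p2))) ∧ ((p1 → p3) ↔ (p2 ∧ p1)) = 5 ∧ 3 = 3
~(p1 → (p3 → (p1 → p3))) → ((((p1 → p3) ∧ p1) ↔ ((p1 ↔ p2) ↔ (p2 ↔ p2))) ∧ ((p1 → p3) ↔ (p2 ∧ p1))) = 0 → 3 = 5
(~(((p3 → (p3 ↔ p3)) ∧ (p3 → p2)) ∧ ((p3 ∧ (p3 ↔ p1)) → (p2 ↔ p1))) ↔ ((((p3 ∧ ~p3) ∧ ~(p3 ↔ p3)) ∧ (p1 ↔ (p2 → p2))) ∧ (~(p1 → p2) ∧ ((p1 ∧ p3) → p1)))) → (~(p1 → (p3 → (p1 → p3))) → ((((p1 → p3) ∧ p1) ↔ ((p1 ↔ p2) ↔ (p2 ↔ p2))) ∧ ((p1 → p3) ↔ (p2 ∧ p1)))) = 4 → 5 = 5

5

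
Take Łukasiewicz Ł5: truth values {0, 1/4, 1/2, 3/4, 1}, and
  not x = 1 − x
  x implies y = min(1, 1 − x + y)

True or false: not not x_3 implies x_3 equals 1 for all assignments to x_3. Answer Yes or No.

Yes

x_3 = 0 ↦ 1
x_3 = 1/4 ↦ 1
x_3 = 1/2 ↦ 1
x_3 = 3/4 ↦ 1
x_3 = 1 ↦ 1
Every assignment gives a value ≥ 1.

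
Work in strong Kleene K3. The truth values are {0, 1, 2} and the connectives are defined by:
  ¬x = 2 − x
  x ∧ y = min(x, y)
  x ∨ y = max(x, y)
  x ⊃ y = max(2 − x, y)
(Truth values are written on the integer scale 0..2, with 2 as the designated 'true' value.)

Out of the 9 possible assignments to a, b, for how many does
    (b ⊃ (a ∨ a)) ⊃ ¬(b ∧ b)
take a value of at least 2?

a = 0, b = 0 ↦ 2  ≥
a = 0, b = 1 ↦ 1  <
a = 0, b = 2 ↦ 2  ≥
a = 1, b = 0 ↦ 2  ≥
a = 1, b = 1 ↦ 1  <
a = 1, b = 2 ↦ 1  <
a = 2, b = 0 ↦ 2  ≥
a = 2, b = 1 ↦ 1  <
a = 2, b = 2 ↦ 0  <
So 4 of the 9 assignments meet the threshold.

4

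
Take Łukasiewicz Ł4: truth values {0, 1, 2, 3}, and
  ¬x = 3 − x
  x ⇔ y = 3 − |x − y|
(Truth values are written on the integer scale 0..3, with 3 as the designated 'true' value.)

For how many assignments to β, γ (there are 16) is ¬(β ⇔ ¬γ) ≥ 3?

2

β = 0, γ = 0 ↦ 3  ≥
β = 0, γ = 1 ↦ 2  <
β = 0, γ = 2 ↦ 1  <
β = 0, γ = 3 ↦ 0  <
β = 1, γ = 0 ↦ 2  <
β = 1, γ = 1 ↦ 1  <
β = 1, γ = 2 ↦ 0  <
β = 1, γ = 3 ↦ 1  <
β = 2, γ = 0 ↦ 1  <
β = 2, γ = 1 ↦ 0  <
β = 2, γ = 2 ↦ 1  <
β = 2, γ = 3 ↦ 2  <
β = 3, γ = 0 ↦ 0  <
β = 3, γ = 1 ↦ 1  <
β = 3, γ = 2 ↦ 2  <
β = 3, γ = 3 ↦ 3  ≥
So 2 of the 16 assignments meet the threshold.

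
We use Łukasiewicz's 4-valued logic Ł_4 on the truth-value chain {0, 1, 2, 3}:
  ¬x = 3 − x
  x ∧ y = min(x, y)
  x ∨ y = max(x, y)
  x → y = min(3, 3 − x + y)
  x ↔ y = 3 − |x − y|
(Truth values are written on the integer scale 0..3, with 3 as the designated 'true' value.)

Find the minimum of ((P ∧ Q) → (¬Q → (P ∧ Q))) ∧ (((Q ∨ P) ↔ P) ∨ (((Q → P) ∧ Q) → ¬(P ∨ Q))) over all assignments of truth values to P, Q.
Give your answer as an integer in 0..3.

Take P = 1, Q = 2:
P ∧ Q = 1 ∧ 2 = 1
¬Q = ¬2 = 1
P ∧ Q = 1 ∧ 2 = 1
¬Q → (P ∧ Q) = 1 → 1 = 3
(P ∧ Q) → (¬Q → (P ∧ Q)) = 1 → 3 = 3
Q ∨ P = 2 ∨ 1 = 2
(Q ∨ P) ↔ P = 2 ↔ 1 = 2
Q → P = 2 → 1 = 2
(Q → P) ∧ Q = 2 ∧ 2 = 2
P ∨ Q = 1 ∨ 2 = 2
¬(P ∨ Q) = ¬2 = 1
((Q → P) ∧ Q) → ¬(P ∨ Q) = 2 → 1 = 2
((Q ∨ P) ↔ P) ∨ (((Q → P) ∧ Q) → ¬(P ∨ Q)) = 2 ∨ 2 = 2
((P ∧ Q) → (¬Q → (P ∧ Q))) ∧ (((Q ∨ P) ↔ P) ∨ (((Q → P) ∧ Q) → ¬(P ∨ Q))) = 3 ∧ 2 = 2
No assignment yields a value below 2, so this is the minimum.

2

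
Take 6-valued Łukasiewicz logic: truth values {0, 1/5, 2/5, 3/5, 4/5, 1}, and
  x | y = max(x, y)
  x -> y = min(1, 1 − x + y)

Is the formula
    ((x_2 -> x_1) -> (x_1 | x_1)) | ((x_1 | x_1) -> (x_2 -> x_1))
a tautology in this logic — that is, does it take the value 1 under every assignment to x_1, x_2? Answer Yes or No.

Yes

At x_1 = 0, x_2 = 1/5, for instance:
x_2 -> x_1 = 1/5 -> 0 = 4/5
x_1 | x_1 = 0 | 0 = 0
(x_2 -> x_1) -> (x_1 | x_1) = 4/5 -> 0 = 1/5
(x_1 | x_1) -> (x_2 -> x_1) = 0 -> 4/5 = 1
((x_2 -> x_1) -> (x_1 | x_1)) | ((x_1 | x_1) -> (x_2 -> x_1)) = 1/5 | 1 = 1
and checking the remaining 35 assignments likewise gives ≥ 1 in every case.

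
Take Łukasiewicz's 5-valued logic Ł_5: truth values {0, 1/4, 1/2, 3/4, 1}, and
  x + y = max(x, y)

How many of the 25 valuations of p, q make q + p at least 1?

9

value 1: 9 assignments (counts)
value 3/4: 7 assignments
value 1/2: 5 assignments
value 1/4: 3 assignments
value 0: 1 assignment
So 9 of the 25 assignments meet the threshold.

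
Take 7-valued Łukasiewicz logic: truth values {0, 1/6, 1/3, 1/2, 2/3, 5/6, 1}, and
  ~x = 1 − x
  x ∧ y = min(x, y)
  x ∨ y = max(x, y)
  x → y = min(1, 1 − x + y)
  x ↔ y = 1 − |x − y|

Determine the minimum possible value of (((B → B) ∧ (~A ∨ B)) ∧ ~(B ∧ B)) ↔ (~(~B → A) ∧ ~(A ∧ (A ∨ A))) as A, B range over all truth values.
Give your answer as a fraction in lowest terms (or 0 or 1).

Take A = 1/2, B = 1/2:
B → B = 1/2 → 1/2 = 1
~A = ~1/2 = 1/2
~A ∨ B = 1/2 ∨ 1/2 = 1/2
(B → B) ∧ (~A ∨ B) = 1 ∧ 1/2 = 1/2
B ∧ B = 1/2 ∧ 1/2 = 1/2
~(B ∧ B) = ~1/2 = 1/2
((B → B) ∧ (~A ∨ B)) ∧ ~(B ∧ B) = 1/2 ∧ 1/2 = 1/2
~B = ~1/2 = 1/2
~B → A = 1/2 → 1/2 = 1
~(~B → A) = ~1 = 0
A ∨ A = 1/2 ∨ 1/2 = 1/2
A ∧ (A ∨ A) = 1/2 ∧ 1/2 = 1/2
~(A ∧ (A ∨ A)) = ~1/2 = 1/2
~(~B → A) ∧ ~(A ∧ (A ∨ A)) = 0 ∧ 1/2 = 0
(((B → B) ∧ (~A ∨ B)) ∧ ~(B ∧ B)) ↔ (~(~B → A) ∧ ~(A ∧ (A ∨ A))) = 1/2 ↔ 0 = 1/2
No assignment yields a value below 1/2, so this is the minimum.

1/2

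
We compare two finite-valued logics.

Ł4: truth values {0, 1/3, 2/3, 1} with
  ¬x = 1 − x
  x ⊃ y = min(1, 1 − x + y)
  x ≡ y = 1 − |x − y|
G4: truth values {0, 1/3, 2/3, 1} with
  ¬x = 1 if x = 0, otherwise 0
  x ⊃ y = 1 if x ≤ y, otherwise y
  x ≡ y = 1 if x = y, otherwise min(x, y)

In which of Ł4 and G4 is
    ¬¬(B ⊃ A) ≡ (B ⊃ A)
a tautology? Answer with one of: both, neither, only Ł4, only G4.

In Ł4: every assignment gives 1 — tautology.
In G4: at A = 1/3, B = 2/3 the value is 1/3 — not a tautology.

only Ł4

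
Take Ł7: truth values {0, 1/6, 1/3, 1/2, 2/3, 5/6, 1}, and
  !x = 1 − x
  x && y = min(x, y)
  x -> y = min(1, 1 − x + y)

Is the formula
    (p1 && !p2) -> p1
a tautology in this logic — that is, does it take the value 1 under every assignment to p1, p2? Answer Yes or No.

Yes

At p1 = 1, p2 = 2/3, for instance:
!p2 = !2/3 = 1/3
p1 && !p2 = 1 && 1/3 = 1/3
(p1 && !p2) -> p1 = 1/3 -> 1 = 1
and checking the remaining 48 assignments likewise gives ≥ 1 in every case.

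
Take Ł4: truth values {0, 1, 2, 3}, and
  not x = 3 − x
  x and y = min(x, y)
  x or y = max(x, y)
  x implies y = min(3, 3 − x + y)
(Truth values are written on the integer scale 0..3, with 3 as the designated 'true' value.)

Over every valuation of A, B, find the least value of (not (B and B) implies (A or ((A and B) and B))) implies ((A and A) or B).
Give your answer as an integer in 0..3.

Take A = 1, B = 1:
B and B = 1 and 1 = 1
not (B and B) = not 1 = 2
A and B = 1 and 1 = 1
(A and B) and B = 1 and 1 = 1
A or ((A and B) and B) = 1 or 1 = 1
not (B and B) implies (A or ((A and B) and B)) = 2 implies 1 = 2
A and A = 1 and 1 = 1
(A and A) or B = 1 or 1 = 1
(not (B and B) implies (A or ((A and B) and B))) implies ((A and A) or B) = 2 implies 1 = 2
No assignment yields a value below 2, so this is the minimum.

2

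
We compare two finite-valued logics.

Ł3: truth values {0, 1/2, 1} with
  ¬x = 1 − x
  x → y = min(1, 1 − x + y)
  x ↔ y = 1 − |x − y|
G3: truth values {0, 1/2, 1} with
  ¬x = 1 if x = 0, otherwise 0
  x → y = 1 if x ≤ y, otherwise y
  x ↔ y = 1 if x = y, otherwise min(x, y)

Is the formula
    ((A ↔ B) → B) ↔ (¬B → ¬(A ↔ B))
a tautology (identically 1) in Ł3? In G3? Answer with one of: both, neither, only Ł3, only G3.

In Ł3: every assignment gives 1 — tautology.
In G3: at A = 1/2, B = 1/2 the value is 1/2 — not a tautology.

only Ł3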